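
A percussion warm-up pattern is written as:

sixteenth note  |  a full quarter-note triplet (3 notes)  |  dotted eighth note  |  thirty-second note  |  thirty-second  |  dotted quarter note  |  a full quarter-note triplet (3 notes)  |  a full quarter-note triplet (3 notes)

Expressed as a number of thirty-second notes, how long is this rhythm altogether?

70

Each duration in thirty-second notes: sixteenth note = 2; a full quarter-note triplet (3 notes) (three triplet quarters span one half) = 16; dotted eighth note = 6; thirty-second note = 1; thirty-second = 1; dotted quarter note = 12; a full quarter-note triplet (3 notes) (three triplet quarters span one half) = 16; a full quarter-note triplet (3 notes) (three triplet quarters span one half) = 16.
Altogether 2 + 16 + 6 + 1 + 1 + 12 + 16 + 16 = 70 thirty-second notes.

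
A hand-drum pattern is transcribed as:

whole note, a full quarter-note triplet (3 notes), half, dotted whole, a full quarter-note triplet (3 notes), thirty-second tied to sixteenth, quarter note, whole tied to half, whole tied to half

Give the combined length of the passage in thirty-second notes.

Working in thirty-second notes: whole note = 32; a full quarter-note triplet (3 notes) (three triplet quarters span one half) = 16; half = 16; dotted whole = 48; a full quarter-note triplet (3 notes) (three triplet quarters span one half) = 16; thirty-second tied to sixteenth (thirty-second + sixteenth) = 3; quarter note = 8; whole tied to half (whole + half) = 48; whole tied to half (whole + half) = 48.
Sum: 32 + 16 + 16 + 48 + 16 + 3 + 8 + 48 + 48 = 235 thirty-second notes.

235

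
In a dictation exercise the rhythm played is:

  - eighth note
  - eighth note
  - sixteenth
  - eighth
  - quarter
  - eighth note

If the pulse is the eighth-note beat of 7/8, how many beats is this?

One eighth-note beat = 2 sixteenth notes.
Each duration in sixteenth notes: eighth note = 2; eighth note = 2; sixteenth = 1; eighth = 2; quarter = 4; eighth note = 2.
Adding: 2 + 2 + 1 + 2 + 4 + 2 = 13.
13 ÷ 2 = 6.5 beats.

6.5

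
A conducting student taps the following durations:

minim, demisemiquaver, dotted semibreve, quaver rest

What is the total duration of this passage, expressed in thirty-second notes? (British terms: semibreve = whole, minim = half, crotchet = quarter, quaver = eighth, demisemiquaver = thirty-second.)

69

In thirty-second notes: minim = 16; demisemiquaver = 1; dotted semibreve = 48; quaver rest = 4.
Adding: 16 + 1 + 48 + 4 = 69 thirty-second notes.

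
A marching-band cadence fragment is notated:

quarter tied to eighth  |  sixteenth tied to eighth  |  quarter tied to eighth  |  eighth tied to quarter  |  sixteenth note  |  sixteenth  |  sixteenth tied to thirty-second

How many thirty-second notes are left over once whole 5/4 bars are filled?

One bar of 5/4 = 40 thirty-second notes.
Working in thirty-second notes: quarter tied to eighth (quarter + eighth) = 12; sixteenth tied to eighth (sixteenth + eighth) = 6; quarter tied to eighth (quarter + eighth) = 12; eighth tied to quarter (eighth + quarter) = 12; sixteenth note = 2; sixteenth = 2; sixteenth tied to thirty-second (sixteenth + thirty-second) = 3.
Altogether 12 + 6 + 12 + 12 + 2 + 2 + 3 = 49.
49 ÷ 40 = 1 complete bar with 9 thirty-second notes remaining.

9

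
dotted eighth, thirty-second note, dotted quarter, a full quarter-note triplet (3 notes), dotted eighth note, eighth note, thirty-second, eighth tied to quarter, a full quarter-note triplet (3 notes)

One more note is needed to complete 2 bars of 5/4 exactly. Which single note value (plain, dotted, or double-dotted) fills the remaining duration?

2 bars of 5/4 = 80 thirty-second notes.
Working in thirty-second notes: dotted eighth = 6; thirty-second note = 1; dotted quarter = 12; a full quarter-note triplet (3 notes) (three triplet quarters span one half) = 16; dotted eighth note = 6; eighth note = 4; thirty-second = 1; eighth tied to quarter (eighth + quarter) = 12; a full quarter-note triplet (3 notes) (three triplet quarters span one half) = 16.
Adding: 6 + 1 + 12 + 16 + 6 + 4 + 1 + 12 + 16 = 74.
Remaining: 80 − 74 = 6 thirty-second notes, which is a dotted eighth note.

dotted eighth note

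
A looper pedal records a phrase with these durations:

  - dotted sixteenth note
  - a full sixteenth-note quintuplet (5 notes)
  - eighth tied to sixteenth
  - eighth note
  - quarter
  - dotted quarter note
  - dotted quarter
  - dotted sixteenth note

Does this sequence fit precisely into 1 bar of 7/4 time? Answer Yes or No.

Yes

One bar of 7/4 = 56 thirty-second notes.
Each duration in thirty-second notes: dotted sixteenth note = 3; a full sixteenth-note quintuplet (5 notes) (five quintuplet sixteenths span one quarter) = 8; eighth tied to sixteenth (eighth + sixteenth) = 6; eighth note = 4; quarter = 8; dotted quarter note = 12; dotted quarter = 12; dotted sixteenth note = 3.
Adding: 3 + 8 + 6 + 4 + 8 + 12 + 12 + 3 = 56.
56 equals 56, so the answer is Yes.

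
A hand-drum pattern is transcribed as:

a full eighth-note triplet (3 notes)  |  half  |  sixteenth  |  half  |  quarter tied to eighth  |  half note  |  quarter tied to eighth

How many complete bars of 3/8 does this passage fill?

One bar of 3/8 = 6 sixteenth notes.
Express everything in sixteenth notes: a full eighth-note triplet (3 notes) (three triplet eighths span one quarter) = 4; half = 8; sixteenth = 1; half = 8; quarter tied to eighth (quarter + eighth) = 6; half note = 8; quarter tied to eighth (quarter + eighth) = 6.
Total: 4 + 8 + 1 + 8 + 6 + 8 + 6 = 41.
41 ÷ 6 = 6 complete bars with 5 left over.

6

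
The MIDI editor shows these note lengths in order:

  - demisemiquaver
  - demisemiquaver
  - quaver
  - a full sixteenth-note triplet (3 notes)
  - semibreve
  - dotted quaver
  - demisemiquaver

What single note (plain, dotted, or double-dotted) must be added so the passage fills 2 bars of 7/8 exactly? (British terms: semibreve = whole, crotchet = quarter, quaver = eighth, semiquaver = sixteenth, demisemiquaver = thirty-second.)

2 bars of 7/8 = 56 thirty-second notes.
Each duration in thirty-second notes: demisemiquaver = 1; demisemiquaver = 1; quaver = 4; a full sixteenth-note triplet (3 notes) (three triplet sixteenths span one eighth) = 4; semibreve = 32; dotted quaver = 6; demisemiquaver = 1.
Altogether 1 + 1 + 4 + 4 + 32 + 6 + 1 = 49.
Remaining: 56 − 49 = 7 thirty-second notes, which is a double-dotted eighth note.

double-dotted eighth note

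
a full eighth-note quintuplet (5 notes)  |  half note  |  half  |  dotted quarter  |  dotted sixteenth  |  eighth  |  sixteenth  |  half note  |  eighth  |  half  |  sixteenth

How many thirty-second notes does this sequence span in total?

107

Each duration in thirty-second notes: a full eighth-note quintuplet (5 notes) (five quintuplet eighths span one half) = 16; half note = 16; half = 16; dotted quarter = 12; dotted sixteenth = 3; eighth = 4; sixteenth = 2; half note = 16; eighth = 4; half = 16; sixteenth = 2.
Total: 16 + 16 + 16 + 12 + 3 + 4 + 2 + 16 + 4 + 16 + 2 = 107 thirty-second notes.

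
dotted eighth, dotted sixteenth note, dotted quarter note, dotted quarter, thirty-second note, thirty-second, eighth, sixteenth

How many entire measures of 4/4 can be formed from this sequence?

1

One bar of 4/4 = 32 thirty-second notes.
Each duration in thirty-second notes: dotted eighth = 6; dotted sixteenth note = 3; dotted quarter note = 12; dotted quarter = 12; thirty-second note = 1; thirty-second = 1; eighth = 4; sixteenth = 2.
Altogether 6 + 3 + 12 + 12 + 1 + 1 + 4 + 2 = 41.
41 ÷ 32 = 1 complete bar with 9 left over.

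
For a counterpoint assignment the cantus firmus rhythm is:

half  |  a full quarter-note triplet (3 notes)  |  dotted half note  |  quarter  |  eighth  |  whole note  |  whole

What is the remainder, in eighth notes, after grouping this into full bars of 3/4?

One bar of 3/4 = 6 eighth notes.
In eighth notes: half = 4; a full quarter-note triplet (3 notes) (three triplet quarters span one half) = 4; dotted half note = 6; quarter = 2; eighth = 1; whole note = 8; whole = 8.
Adding: 4 + 4 + 6 + 2 + 1 + 8 + 8 = 33.
33 ÷ 6 = 5 complete bars with 3 eighth notes remaining.

3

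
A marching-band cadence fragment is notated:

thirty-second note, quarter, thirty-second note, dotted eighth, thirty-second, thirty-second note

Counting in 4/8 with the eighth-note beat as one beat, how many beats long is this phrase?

4.5

One eighth-note beat = 4 thirty-second notes.
Each duration in thirty-second notes: thirty-second note = 1; quarter = 8; thirty-second note = 1; dotted eighth = 6; thirty-second = 1; thirty-second note = 1.
Sum: 1 + 8 + 1 + 6 + 1 + 1 = 18.
18 ÷ 4 = 4.5 beats.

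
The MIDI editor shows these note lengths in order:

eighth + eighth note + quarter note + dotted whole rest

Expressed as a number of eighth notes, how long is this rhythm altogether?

16

Each duration in eighth notes: eighth = 1; eighth note = 1; quarter note = 2; dotted whole rest = 12.
Altogether 1 + 1 + 2 + 12 = 16 eighth notes.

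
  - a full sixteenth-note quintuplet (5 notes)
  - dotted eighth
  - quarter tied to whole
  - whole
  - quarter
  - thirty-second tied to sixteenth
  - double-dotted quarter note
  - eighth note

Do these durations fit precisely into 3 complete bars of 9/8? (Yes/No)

No

One bar of 9/8 = 36 thirty-second notes, so 3 bars = 108.
In thirty-second notes: a full sixteenth-note quintuplet (5 notes) (five quintuplet sixteenths span one quarter) = 8; dotted eighth = 6; quarter tied to whole (quarter + whole) = 40; whole = 32; quarter = 8; thirty-second tied to sixteenth (thirty-second + sixteenth) = 3; double-dotted quarter note = 14; eighth note = 4.
Total: 8 + 6 + 40 + 32 + 8 + 3 + 14 + 4 = 115.
115 exceeds 108, so the answer is No.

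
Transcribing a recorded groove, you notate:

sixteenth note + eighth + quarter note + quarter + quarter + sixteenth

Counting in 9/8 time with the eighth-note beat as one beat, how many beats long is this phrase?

One eighth-note beat = 2 sixteenth notes.
Each duration in sixteenth notes: sixteenth note = 1; eighth = 2; quarter note = 4; quarter = 4; quarter = 4; sixteenth = 1.
Total: 1 + 2 + 4 + 4 + 4 + 1 = 16.
16 ÷ 2 = 8 beats.

8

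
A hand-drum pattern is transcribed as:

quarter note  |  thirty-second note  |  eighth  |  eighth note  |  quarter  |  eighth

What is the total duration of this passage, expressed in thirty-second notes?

29

Each duration in thirty-second notes: quarter note = 8; thirty-second note = 1; eighth = 4; eighth note = 4; quarter = 8; eighth = 4.
Adding: 8 + 1 + 4 + 4 + 8 + 4 = 29 thirty-second notes.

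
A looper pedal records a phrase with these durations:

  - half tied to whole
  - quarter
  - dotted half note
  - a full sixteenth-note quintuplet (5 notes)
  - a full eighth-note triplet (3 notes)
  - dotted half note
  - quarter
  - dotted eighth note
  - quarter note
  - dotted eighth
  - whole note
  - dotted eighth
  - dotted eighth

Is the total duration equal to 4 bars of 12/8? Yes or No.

One bar of 12/8 = 24 sixteenth notes, so 4 bars = 96.
Express everything in sixteenth notes: half tied to whole (half + whole) = 24; quarter = 4; dotted half note = 12; a full sixteenth-note quintuplet (5 notes) (five quintuplet sixteenths span one quarter) = 4; a full eighth-note triplet (3 notes) (three triplet eighths span one quarter) = 4; dotted half note = 12; quarter = 4; dotted eighth note = 3; quarter note = 4; dotted eighth = 3; whole note = 16; dotted eighth = 3; dotted eighth = 3.
Adding: 24 + 4 + 12 + 4 + 4 + 12 + 4 + 3 + 4 + 3 + 16 + 3 + 3 = 96.
96 equals 96, so the answer is Yes.

Yes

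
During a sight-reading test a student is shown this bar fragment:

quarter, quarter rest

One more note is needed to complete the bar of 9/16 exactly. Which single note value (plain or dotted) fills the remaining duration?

The bar of 9/16 = 9 sixteenth notes.
Each duration in sixteenth notes: quarter = 4; quarter rest = 4.
Adding: 4 + 4 = 8.
Remaining: 9 − 8 = 1 sixteenth note, which is a sixteenth note.

sixteenth note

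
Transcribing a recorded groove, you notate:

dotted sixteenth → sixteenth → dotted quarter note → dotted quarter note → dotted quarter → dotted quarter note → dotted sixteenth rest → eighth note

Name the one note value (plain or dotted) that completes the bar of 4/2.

eighth note

The bar of 4/2 = 64 thirty-second notes.
Express everything in thirty-second notes: dotted sixteenth = 3; sixteenth = 2; dotted quarter note = 12; dotted quarter note = 12; dotted quarter = 12; dotted quarter note = 12; dotted sixteenth rest = 3; eighth note = 4.
Total: 3 + 2 + 12 + 12 + 12 + 12 + 3 + 4 = 60.
Remaining: 64 − 60 = 4 thirty-second notes, which is a eighth note.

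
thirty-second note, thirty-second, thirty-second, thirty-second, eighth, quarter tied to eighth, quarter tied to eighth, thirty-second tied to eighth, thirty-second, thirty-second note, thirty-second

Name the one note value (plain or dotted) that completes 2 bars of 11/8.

2 bars of 11/8 = 88 thirty-second notes.
Express everything in thirty-second notes: thirty-second note = 1; thirty-second = 1; thirty-second = 1; thirty-second = 1; eighth = 4; quarter tied to eighth (quarter + eighth) = 12; quarter tied to eighth (quarter + eighth) = 12; thirty-second tied to eighth (thirty-second + eighth) = 5; thirty-second = 1; thirty-second note = 1; thirty-second = 1.
Total: 1 + 1 + 1 + 1 + 4 + 12 + 12 + 5 + 1 + 1 + 1 = 40.
Remaining: 88 − 40 = 48 thirty-second notes, which is a dotted whole note.

dotted whole note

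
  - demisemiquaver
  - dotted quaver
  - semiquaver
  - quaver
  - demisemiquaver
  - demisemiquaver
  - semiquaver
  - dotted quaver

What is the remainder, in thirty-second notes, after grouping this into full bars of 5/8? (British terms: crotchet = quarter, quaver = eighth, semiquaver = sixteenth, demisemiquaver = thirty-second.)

3

One bar of 5/8 = 20 thirty-second notes.
In thirty-second notes: demisemiquaver = 1; dotted quaver = 6; semiquaver = 2; quaver = 4; demisemiquaver = 1; demisemiquaver = 1; semiquaver = 2; dotted quaver = 6.
Adding: 1 + 6 + 2 + 4 + 1 + 1 + 2 + 6 = 23.
23 ÷ 20 = 1 complete bar with 3 thirty-second notes remaining.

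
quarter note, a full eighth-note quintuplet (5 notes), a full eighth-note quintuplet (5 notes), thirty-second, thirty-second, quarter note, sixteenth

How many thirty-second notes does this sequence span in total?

Each duration in thirty-second notes: quarter note = 8; a full eighth-note quintuplet (5 notes) (five quintuplet eighths span one half) = 16; a full eighth-note quintuplet (5 notes) (five quintuplet eighths span one half) = 16; thirty-second = 1; thirty-second = 1; quarter note = 8; sixteenth = 2.
Adding: 8 + 16 + 16 + 1 + 1 + 8 + 2 = 52 thirty-second notes.

52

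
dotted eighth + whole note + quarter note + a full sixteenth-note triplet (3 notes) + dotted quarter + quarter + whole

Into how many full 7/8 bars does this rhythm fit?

One bar of 7/8 = 14 sixteenth notes.
In sixteenth notes: dotted eighth = 3; whole note = 16; quarter note = 4; a full sixteenth-note triplet (3 notes) (three triplet sixteenths span one eighth) = 2; dotted quarter = 6; quarter = 4; whole = 16.
Adding: 3 + 16 + 4 + 2 + 6 + 4 + 16 = 51.
51 ÷ 14 = 3 complete bars with 9 left over.

3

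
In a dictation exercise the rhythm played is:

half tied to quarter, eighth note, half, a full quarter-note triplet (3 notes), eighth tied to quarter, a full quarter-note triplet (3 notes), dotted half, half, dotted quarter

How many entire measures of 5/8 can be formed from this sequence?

One bar of 5/8 = 5 eighth notes.
Convert each value to eighth notes: half tied to quarter (half + quarter) = 6; eighth note = 1; half = 4; a full quarter-note triplet (3 notes) (three triplet quarters span one half) = 4; eighth tied to quarter (eighth + quarter) = 3; a full quarter-note triplet (3 notes) (three triplet quarters span one half) = 4; dotted half = 6; half = 4; dotted quarter = 3.
Altogether 6 + 1 + 4 + 4 + 3 + 4 + 6 + 4 + 3 = 35.
35 ÷ 5 = 7 complete bars with 0 left over.

7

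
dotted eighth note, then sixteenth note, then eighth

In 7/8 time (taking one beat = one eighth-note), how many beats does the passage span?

3

One eighth-note beat = 2 sixteenth notes.
Express everything in sixteenth notes: dotted eighth note = 3; sixteenth note = 1; eighth = 2.
Altogether 3 + 1 + 2 = 6.
6 ÷ 2 = 3 beats.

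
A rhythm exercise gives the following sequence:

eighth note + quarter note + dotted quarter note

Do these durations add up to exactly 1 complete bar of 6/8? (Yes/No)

Yes

One bar of 6/8 = 6 eighth notes.
Convert each value to eighth notes: eighth note = 1; quarter note = 2; dotted quarter note = 3.
Adding: 1 + 2 + 3 = 6.
6 equals 6, so the answer is Yes.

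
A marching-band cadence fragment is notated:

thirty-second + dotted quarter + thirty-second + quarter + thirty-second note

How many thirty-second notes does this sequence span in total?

Convert each value to thirty-second notes: thirty-second = 1; dotted quarter = 12; thirty-second = 1; quarter = 8; thirty-second note = 1.
Adding: 1 + 12 + 1 + 8 + 1 = 23 thirty-second notes.

23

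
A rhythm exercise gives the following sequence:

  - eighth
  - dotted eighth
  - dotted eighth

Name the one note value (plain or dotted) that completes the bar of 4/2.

dotted whole note

The bar of 4/2 = 32 sixteenth notes.
In sixteenth notes: eighth = 2; dotted eighth = 3; dotted eighth = 3.
Sum: 2 + 3 + 3 = 8.
Remaining: 32 − 8 = 24 sixteenth notes, which is a dotted whole note.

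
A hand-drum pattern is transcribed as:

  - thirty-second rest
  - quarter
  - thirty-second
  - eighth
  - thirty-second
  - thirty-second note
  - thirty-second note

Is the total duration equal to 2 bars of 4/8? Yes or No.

No

One bar of 4/8 = 16 thirty-second notes, so 2 bars = 32.
Express everything in thirty-second notes: thirty-second rest = 1; quarter = 8; thirty-second = 1; eighth = 4; thirty-second = 1; thirty-second note = 1; thirty-second note = 1.
Sum: 1 + 8 + 1 + 4 + 1 + 1 + 1 = 17.
17 falls short of 32, so the answer is No.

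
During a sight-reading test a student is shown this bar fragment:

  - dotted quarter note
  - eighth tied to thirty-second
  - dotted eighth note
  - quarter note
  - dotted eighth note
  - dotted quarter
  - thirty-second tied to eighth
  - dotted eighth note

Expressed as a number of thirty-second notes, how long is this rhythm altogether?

60

Each duration in thirty-second notes: dotted quarter note = 12; eighth tied to thirty-second (eighth + thirty-second) = 5; dotted eighth note = 6; quarter note = 8; dotted eighth note = 6; dotted quarter = 12; thirty-second tied to eighth (thirty-second + eighth) = 5; dotted eighth note = 6.
Sum: 12 + 5 + 6 + 8 + 6 + 12 + 5 + 6 = 60 thirty-second notes.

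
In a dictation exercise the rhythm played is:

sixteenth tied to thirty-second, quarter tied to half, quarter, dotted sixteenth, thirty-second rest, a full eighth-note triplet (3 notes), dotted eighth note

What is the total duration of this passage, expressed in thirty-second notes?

53

In thirty-second notes: sixteenth tied to thirty-second (sixteenth + thirty-second) = 3; quarter tied to half (quarter + half) = 24; quarter = 8; dotted sixteenth = 3; thirty-second rest = 1; a full eighth-note triplet (3 notes) (three triplet eighths span one quarter) = 8; dotted eighth note = 6.
Total: 3 + 24 + 8 + 3 + 1 + 8 + 6 = 53 thirty-second notes.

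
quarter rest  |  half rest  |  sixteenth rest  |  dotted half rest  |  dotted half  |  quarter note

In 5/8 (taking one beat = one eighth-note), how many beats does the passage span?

One eighth-note beat = 2 sixteenth notes.
Convert each value to sixteenth notes: quarter rest = 4; half rest = 8; sixteenth rest = 1; dotted half rest = 12; dotted half = 12; quarter note = 4.
Adding: 4 + 8 + 1 + 12 + 12 + 4 = 41.
41 ÷ 2 = 20.5 beats.

20.5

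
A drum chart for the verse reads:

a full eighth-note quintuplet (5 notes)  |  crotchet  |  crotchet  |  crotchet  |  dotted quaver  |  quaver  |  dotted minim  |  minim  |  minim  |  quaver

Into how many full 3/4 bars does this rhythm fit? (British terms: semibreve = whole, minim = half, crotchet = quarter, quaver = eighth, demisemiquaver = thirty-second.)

4

One bar of 3/4 = 12 sixteenth notes.
Working in sixteenth notes: a full eighth-note quintuplet (5 notes) (five quintuplet eighths span one half) = 8; crotchet = 4; crotchet = 4; crotchet = 4; dotted quaver = 3; quaver = 2; dotted minim = 12; minim = 8; minim = 8; quaver = 2.
Adding: 8 + 4 + 4 + 4 + 3 + 2 + 12 + 8 + 8 + 2 = 55.
55 ÷ 12 = 4 complete bars with 7 left over.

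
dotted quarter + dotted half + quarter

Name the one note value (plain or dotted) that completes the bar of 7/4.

The bar of 7/4 = 14 eighth notes.
Working in eighth notes: dotted quarter = 3; dotted half = 6; quarter = 2.
Altogether 3 + 6 + 2 = 11.
Remaining: 14 − 11 = 3 eighth notes, which is a dotted quarter note.

dotted quarter note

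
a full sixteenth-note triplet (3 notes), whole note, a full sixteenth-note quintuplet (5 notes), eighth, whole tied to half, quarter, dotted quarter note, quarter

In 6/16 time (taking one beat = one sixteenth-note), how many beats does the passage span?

One sixteenth-note beat = 2 thirty-second notes.
In thirty-second notes: a full sixteenth-note triplet (3 notes) (three triplet sixteenths span one eighth) = 4; whole note = 32; a full sixteenth-note quintuplet (5 notes) (five quintuplet sixteenths span one quarter) = 8; eighth = 4; whole tied to half (whole + half) = 48; quarter = 8; dotted quarter note = 12; quarter = 8.
Altogether 4 + 32 + 8 + 4 + 48 + 8 + 12 + 8 = 124.
124 ÷ 2 = 62 beats.

62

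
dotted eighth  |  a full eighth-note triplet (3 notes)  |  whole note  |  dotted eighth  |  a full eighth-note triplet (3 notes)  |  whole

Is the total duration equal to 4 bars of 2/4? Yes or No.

No

One bar of 2/4 = 8 sixteenth notes, so 4 bars = 32.
In sixteenth notes: dotted eighth = 3; a full eighth-note triplet (3 notes) (three triplet eighths span one quarter) = 4; whole note = 16; dotted eighth = 3; a full eighth-note triplet (3 notes) (three triplet eighths span one quarter) = 4; whole = 16.
Altogether 3 + 4 + 16 + 3 + 4 + 16 = 46.
46 exceeds 32, so the answer is No.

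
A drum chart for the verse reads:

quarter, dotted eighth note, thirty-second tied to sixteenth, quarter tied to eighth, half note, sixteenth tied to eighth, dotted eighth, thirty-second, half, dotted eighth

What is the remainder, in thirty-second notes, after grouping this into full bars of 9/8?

One bar of 9/8 = 36 thirty-second notes.
In thirty-second notes: quarter = 8; dotted eighth note = 6; thirty-second tied to sixteenth (thirty-second + sixteenth) = 3; quarter tied to eighth (quarter + eighth) = 12; half note = 16; sixteenth tied to eighth (sixteenth + eighth) = 6; dotted eighth = 6; thirty-second = 1; half = 16; dotted eighth = 6.
Altogether 8 + 6 + 3 + 12 + 16 + 6 + 6 + 1 + 16 + 6 = 80.
80 ÷ 36 = 2 complete bars with 8 thirty-second notes remaining.

8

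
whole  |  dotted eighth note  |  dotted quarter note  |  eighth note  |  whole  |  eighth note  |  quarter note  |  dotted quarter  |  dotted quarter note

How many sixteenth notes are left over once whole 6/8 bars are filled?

One bar of 6/8 = 12 sixteenth notes.
In sixteenth notes: whole = 16; dotted eighth note = 3; dotted quarter note = 6; eighth note = 2; whole = 16; eighth note = 2; quarter note = 4; dotted quarter = 6; dotted quarter note = 6.
Sum: 16 + 3 + 6 + 2 + 16 + 2 + 4 + 6 + 6 = 61.
61 ÷ 12 = 5 complete bars with 1 sixteenth note remaining.

1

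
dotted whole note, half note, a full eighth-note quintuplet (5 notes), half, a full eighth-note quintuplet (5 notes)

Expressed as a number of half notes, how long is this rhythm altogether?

Express everything in half notes: dotted whole note = 3; half note = 1; a full eighth-note quintuplet (5 notes) (five quintuplet eighths span one half) = 1; half = 1; a full eighth-note quintuplet (5 notes) (five quintuplet eighths span one half) = 1.
Adding: 3 + 1 + 1 + 1 + 1 = 7 half notes.

7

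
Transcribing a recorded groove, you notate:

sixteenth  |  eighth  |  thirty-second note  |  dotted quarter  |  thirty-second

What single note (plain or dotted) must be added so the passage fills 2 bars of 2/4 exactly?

dotted quarter note

2 bars of 2/4 = 32 thirty-second notes.
Each duration in thirty-second notes: sixteenth = 2; eighth = 4; thirty-second note = 1; dotted quarter = 12; thirty-second = 1.
Sum: 2 + 4 + 1 + 12 + 1 = 20.
Remaining: 32 − 20 = 12 thirty-second notes, which is a dotted quarter note.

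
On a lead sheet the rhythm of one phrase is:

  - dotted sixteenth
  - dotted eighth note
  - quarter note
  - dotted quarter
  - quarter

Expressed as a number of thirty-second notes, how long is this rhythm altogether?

37

Each duration in thirty-second notes: dotted sixteenth = 3; dotted eighth note = 6; quarter note = 8; dotted quarter = 12; quarter = 8.
Total: 3 + 6 + 8 + 12 + 8 = 37 thirty-second notes.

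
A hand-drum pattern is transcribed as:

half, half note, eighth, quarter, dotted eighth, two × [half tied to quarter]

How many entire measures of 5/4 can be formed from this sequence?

One bar of 5/4 = 20 sixteenth notes.
Express everything in sixteenth notes: half = 8; half note = 8; eighth = 2; quarter = 4; dotted eighth = 3; half tied to quarter (half + quarter) = 12; half tied to quarter (half + quarter) = 12.
Adding: 8 + 8 + 2 + 4 + 3 + 12 + 12 = 49.
49 ÷ 20 = 2 complete bars with 9 left over.

2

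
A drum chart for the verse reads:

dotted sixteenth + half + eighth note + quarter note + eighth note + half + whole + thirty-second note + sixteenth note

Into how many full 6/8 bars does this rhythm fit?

3

One bar of 6/8 = 24 thirty-second notes.
Express everything in thirty-second notes: dotted sixteenth = 3; half = 16; eighth note = 4; quarter note = 8; eighth note = 4; half = 16; whole = 32; thirty-second note = 1; sixteenth note = 2.
Total: 3 + 16 + 4 + 8 + 4 + 16 + 32 + 1 + 2 = 86.
86 ÷ 24 = 3 complete bars with 14 left over.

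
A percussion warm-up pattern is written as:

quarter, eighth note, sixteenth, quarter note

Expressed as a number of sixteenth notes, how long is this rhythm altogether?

Working in sixteenth notes: quarter = 4; eighth note = 2; sixteenth = 1; quarter note = 4.
Sum: 4 + 2 + 1 + 4 = 11 sixteenth notes.

11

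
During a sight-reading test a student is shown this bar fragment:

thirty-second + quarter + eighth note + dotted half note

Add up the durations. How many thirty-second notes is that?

37

Convert each value to thirty-second notes: thirty-second = 1; quarter = 8; eighth note = 4; dotted half note = 24.
Sum: 1 + 8 + 4 + 24 = 37 thirty-second notes.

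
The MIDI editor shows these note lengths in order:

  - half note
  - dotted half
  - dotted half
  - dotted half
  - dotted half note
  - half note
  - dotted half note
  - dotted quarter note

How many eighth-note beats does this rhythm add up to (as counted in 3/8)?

41

One eighth-note beat = 2 sixteenth notes.
Express everything in sixteenth notes: half note = 8; dotted half = 12; dotted half = 12; dotted half = 12; dotted half note = 12; half note = 8; dotted half note = 12; dotted quarter note = 6.
Altogether 8 + 12 + 12 + 12 + 12 + 8 + 12 + 6 = 82.
82 ÷ 2 = 41 beats.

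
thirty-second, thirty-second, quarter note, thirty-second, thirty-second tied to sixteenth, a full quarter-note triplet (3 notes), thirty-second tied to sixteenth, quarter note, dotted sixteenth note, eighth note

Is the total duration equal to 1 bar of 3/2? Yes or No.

One bar of 3/2 = 48 thirty-second notes.
Each duration in thirty-second notes: thirty-second = 1; thirty-second = 1; quarter note = 8; thirty-second = 1; thirty-second tied to sixteenth (thirty-second + sixteenth) = 3; a full quarter-note triplet (3 notes) (three triplet quarters span one half) = 16; thirty-second tied to sixteenth (thirty-second + sixteenth) = 3; quarter note = 8; dotted sixteenth note = 3; eighth note = 4.
Total: 1 + 1 + 8 + 1 + 3 + 16 + 3 + 8 + 3 + 4 = 48.
48 equals 48, so the answer is Yes.

Yes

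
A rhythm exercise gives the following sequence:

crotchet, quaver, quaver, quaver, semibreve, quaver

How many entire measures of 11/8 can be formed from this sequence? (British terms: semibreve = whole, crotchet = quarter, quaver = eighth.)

One bar of 11/8 = 11 eighth notes.
Express everything in eighth notes: crotchet = 2; quaver = 1; quaver = 1; quaver = 1; semibreve = 8; quaver = 1.
Altogether 2 + 1 + 1 + 1 + 8 + 1 = 14.
14 ÷ 11 = 1 complete bar with 3 left over.

1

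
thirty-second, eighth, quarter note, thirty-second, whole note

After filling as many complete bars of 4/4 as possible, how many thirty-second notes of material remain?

14

One bar of 4/4 = 32 thirty-second notes.
In thirty-second notes: thirty-second = 1; eighth = 4; quarter note = 8; thirty-second = 1; whole note = 32.
Total: 1 + 4 + 8 + 1 + 32 = 46.
46 ÷ 32 = 1 complete bar with 14 thirty-second notes remaining.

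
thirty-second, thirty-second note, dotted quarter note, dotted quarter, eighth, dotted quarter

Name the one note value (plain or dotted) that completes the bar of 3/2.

dotted eighth note

The bar of 3/2 = 48 thirty-second notes.
Each duration in thirty-second notes: thirty-second = 1; thirty-second note = 1; dotted quarter note = 12; dotted quarter = 12; eighth = 4; dotted quarter = 12.
Adding: 1 + 1 + 12 + 12 + 4 + 12 = 42.
Remaining: 48 − 42 = 6 thirty-second notes, which is a dotted eighth note.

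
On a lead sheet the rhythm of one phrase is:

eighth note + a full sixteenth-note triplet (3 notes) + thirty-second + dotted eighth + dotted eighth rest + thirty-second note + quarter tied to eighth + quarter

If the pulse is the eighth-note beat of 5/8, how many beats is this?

10.5

One eighth-note beat = 4 thirty-second notes.
In thirty-second notes: eighth note = 4; a full sixteenth-note triplet (3 notes) (three triplet sixteenths span one eighth) = 4; thirty-second = 1; dotted eighth = 6; dotted eighth rest = 6; thirty-second note = 1; quarter tied to eighth (quarter + eighth) = 12; quarter = 8.
Total: 4 + 4 + 1 + 6 + 6 + 1 + 12 + 8 = 42.
42 ÷ 4 = 10.5 beats.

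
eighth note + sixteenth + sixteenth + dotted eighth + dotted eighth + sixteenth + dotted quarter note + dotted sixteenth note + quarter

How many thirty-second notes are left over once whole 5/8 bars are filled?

5

One bar of 5/8 = 20 thirty-second notes.
Each duration in thirty-second notes: eighth note = 4; sixteenth = 2; sixteenth = 2; dotted eighth = 6; dotted eighth = 6; sixteenth = 2; dotted quarter note = 12; dotted sixteenth note = 3; quarter = 8.
Altogether 4 + 2 + 2 + 6 + 6 + 2 + 12 + 3 + 8 = 45.
45 ÷ 20 = 2 complete bars with 5 thirty-second notes remaining.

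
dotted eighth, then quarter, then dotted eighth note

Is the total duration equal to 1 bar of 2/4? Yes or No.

No

One bar of 2/4 = 8 sixteenth notes.
Each duration in sixteenth notes: dotted eighth = 3; quarter = 4; dotted eighth note = 3.
Total: 3 + 4 + 3 = 10.
10 exceeds 8, so the answer is No.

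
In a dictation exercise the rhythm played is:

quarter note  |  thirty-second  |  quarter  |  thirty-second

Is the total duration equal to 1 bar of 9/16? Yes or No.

Yes

One bar of 9/16 = 18 thirty-second notes.
In thirty-second notes: quarter note = 8; thirty-second = 1; quarter = 8; thirty-second = 1.
Adding: 8 + 1 + 8 + 1 = 18.
18 equals 18, so the answer is Yes.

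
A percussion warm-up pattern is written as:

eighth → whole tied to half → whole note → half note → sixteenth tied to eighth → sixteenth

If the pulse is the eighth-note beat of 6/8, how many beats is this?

One eighth-note beat = 2 sixteenth notes.
Each duration in sixteenth notes: eighth = 2; whole tied to half (whole + half) = 24; whole note = 16; half note = 8; sixteenth tied to eighth (sixteenth + eighth) = 3; sixteenth = 1.
Total: 2 + 24 + 16 + 8 + 3 + 1 = 54.
54 ÷ 2 = 27 beats.

27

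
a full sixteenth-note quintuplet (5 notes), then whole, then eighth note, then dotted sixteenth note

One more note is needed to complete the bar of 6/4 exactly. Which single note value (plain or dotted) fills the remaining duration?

thirty-second note

The bar of 6/4 = 48 thirty-second notes.
Convert each value to thirty-second notes: a full sixteenth-note quintuplet (5 notes) (five quintuplet sixteenths span one quarter) = 8; whole = 32; eighth note = 4; dotted sixteenth note = 3.
Adding: 8 + 32 + 4 + 3 = 47.
Remaining: 48 − 47 = 1 thirty-second note, which is a thirty-second note.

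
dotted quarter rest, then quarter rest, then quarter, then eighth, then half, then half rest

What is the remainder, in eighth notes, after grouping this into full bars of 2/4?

One bar of 2/4 = 4 eighth notes.
In eighth notes: dotted quarter rest = 3; quarter rest = 2; quarter = 2; eighth = 1; half = 4; half rest = 4.
Total: 3 + 2 + 2 + 1 + 4 + 4 = 16.
16 ÷ 4 = 4 complete bars with 0 eighth notes remaining.

0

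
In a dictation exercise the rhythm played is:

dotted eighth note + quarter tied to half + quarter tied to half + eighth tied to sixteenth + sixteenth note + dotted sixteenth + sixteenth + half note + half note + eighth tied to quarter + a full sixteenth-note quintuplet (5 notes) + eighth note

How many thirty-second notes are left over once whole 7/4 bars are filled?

One bar of 7/4 = 56 thirty-second notes.
Express everything in thirty-second notes: dotted eighth note = 6; quarter tied to half (quarter + half) = 24; quarter tied to half (quarter + half) = 24; eighth tied to sixteenth (eighth + sixteenth) = 6; sixteenth note = 2; dotted sixteenth = 3; sixteenth = 2; half note = 16; half note = 16; eighth tied to quarter (eighth + quarter) = 12; a full sixteenth-note quintuplet (5 notes) (five quintuplet sixteenths span one quarter) = 8; eighth note = 4.
Adding: 6 + 24 + 24 + 6 + 2 + 3 + 2 + 16 + 16 + 12 + 8 + 4 = 123.
123 ÷ 56 = 2 complete bars with 11 thirty-second notes remaining.

11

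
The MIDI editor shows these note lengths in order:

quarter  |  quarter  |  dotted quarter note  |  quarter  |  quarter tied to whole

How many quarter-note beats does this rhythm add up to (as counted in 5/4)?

One quarter-note beat = 2 eighth notes.
Working in eighth notes: quarter = 2; quarter = 2; dotted quarter note = 3; quarter = 2; quarter tied to whole (quarter + whole) = 10.
Adding: 2 + 2 + 3 + 2 + 10 = 19.
19 ÷ 2 = 9.5 beats.

9.5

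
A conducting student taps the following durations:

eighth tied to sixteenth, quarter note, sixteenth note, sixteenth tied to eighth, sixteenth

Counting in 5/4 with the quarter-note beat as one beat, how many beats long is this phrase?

3

One quarter-note beat = 4 sixteenth notes.
Convert each value to sixteenth notes: eighth tied to sixteenth (eighth + sixteenth) = 3; quarter note = 4; sixteenth note = 1; sixteenth tied to eighth (sixteenth + eighth) = 3; sixteenth = 1.
Altogether 3 + 4 + 1 + 3 + 1 = 12.
12 ÷ 4 = 3 beats.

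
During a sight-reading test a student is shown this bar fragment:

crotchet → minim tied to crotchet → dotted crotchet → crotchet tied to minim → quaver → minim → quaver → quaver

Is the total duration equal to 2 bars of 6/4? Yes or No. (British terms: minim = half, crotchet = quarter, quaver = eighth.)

One bar of 6/4 = 12 eighth notes, so 2 bars = 24.
Each duration in eighth notes: crotchet = 2; minim tied to crotchet (minim + crotchet) = 6; dotted crotchet = 3; crotchet tied to minim (crotchet + minim) = 6; quaver = 1; minim = 4; quaver = 1; quaver = 1.
Total: 2 + 6 + 3 + 6 + 1 + 4 + 1 + 1 = 24.
24 equals 24, so the answer is Yes.

Yes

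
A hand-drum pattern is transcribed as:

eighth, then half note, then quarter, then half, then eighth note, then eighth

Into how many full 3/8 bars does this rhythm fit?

4

One bar of 3/8 = 3 eighth notes.
Working in eighth notes: eighth = 1; half note = 4; quarter = 2; half = 4; eighth note = 1; eighth = 1.
Sum: 1 + 4 + 2 + 4 + 1 + 1 = 13.
13 ÷ 3 = 4 complete bars with 1 left over.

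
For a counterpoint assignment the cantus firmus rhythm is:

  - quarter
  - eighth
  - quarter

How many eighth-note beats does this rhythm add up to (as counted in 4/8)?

One eighth-note beat = 2 sixteenth notes.
Working in sixteenth notes: quarter = 4; eighth = 2; quarter = 4.
Sum: 4 + 2 + 4 = 10.
10 ÷ 2 = 5 beats.

5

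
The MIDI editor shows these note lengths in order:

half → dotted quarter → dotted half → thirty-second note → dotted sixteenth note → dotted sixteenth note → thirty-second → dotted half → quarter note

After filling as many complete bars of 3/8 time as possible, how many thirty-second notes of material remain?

8

One bar of 3/8 = 12 thirty-second notes.
In thirty-second notes: half = 16; dotted quarter = 12; dotted half = 24; thirty-second note = 1; dotted sixteenth note = 3; dotted sixteenth note = 3; thirty-second = 1; dotted half = 24; quarter note = 8.
Sum: 16 + 12 + 24 + 1 + 3 + 3 + 1 + 24 + 8 = 92.
92 ÷ 12 = 7 complete bars with 8 thirty-second notes remaining.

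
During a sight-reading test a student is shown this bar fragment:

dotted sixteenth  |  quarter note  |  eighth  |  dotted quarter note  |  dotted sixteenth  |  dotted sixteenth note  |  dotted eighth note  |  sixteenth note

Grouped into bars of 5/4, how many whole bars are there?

1

One bar of 5/4 = 40 thirty-second notes.
In thirty-second notes: dotted sixteenth = 3; quarter note = 8; eighth = 4; dotted quarter note = 12; dotted sixteenth = 3; dotted sixteenth note = 3; dotted eighth note = 6; sixteenth note = 2.
Sum: 3 + 8 + 4 + 12 + 3 + 3 + 6 + 2 = 41.
41 ÷ 40 = 1 complete bar with 1 left over.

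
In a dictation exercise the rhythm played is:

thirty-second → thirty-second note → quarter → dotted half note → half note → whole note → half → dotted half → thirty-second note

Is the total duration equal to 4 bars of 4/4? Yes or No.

No

One bar of 4/4 = 32 thirty-second notes, so 4 bars = 128.
Convert each value to thirty-second notes: thirty-second = 1; thirty-second note = 1; quarter = 8; dotted half note = 24; half note = 16; whole note = 32; half = 16; dotted half = 24; thirty-second note = 1.
Total: 1 + 1 + 8 + 24 + 16 + 32 + 16 + 24 + 1 = 123.
123 falls short of 128, so the answer is No.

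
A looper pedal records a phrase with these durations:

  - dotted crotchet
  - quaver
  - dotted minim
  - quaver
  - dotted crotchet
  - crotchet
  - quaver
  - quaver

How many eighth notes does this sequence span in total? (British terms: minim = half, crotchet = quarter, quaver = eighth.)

18

Working in eighth notes: dotted crotchet = 3; quaver = 1; dotted minim = 6; quaver = 1; dotted crotchet = 3; crotchet = 2; quaver = 1; quaver = 1.
Altogether 3 + 1 + 6 + 1 + 3 + 2 + 1 + 1 = 18 eighth notes.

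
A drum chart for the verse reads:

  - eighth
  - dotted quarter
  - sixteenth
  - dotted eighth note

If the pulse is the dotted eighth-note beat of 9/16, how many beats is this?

One dotted eighth-note beat = 3 sixteenth notes.
In sixteenth notes: eighth = 2; dotted quarter = 6; sixteenth = 1; dotted eighth note = 3.
Total: 2 + 6 + 1 + 3 = 12.
12 ÷ 3 = 4 beats.

4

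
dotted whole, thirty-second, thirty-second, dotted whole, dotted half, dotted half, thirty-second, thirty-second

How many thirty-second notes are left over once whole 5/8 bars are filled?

One bar of 5/8 = 20 thirty-second notes.
Each duration in thirty-second notes: dotted whole = 48; thirty-second = 1; thirty-second = 1; dotted whole = 48; dotted half = 24; dotted half = 24; thirty-second = 1; thirty-second = 1.
Total: 48 + 1 + 1 + 48 + 24 + 24 + 1 + 1 = 148.
148 ÷ 20 = 7 complete bars with 8 thirty-second notes remaining.

8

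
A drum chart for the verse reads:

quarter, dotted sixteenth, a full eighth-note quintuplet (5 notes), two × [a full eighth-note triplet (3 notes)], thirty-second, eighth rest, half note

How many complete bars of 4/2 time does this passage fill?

1

One bar of 4/2 = 64 thirty-second notes.
Express everything in thirty-second notes: quarter = 8; dotted sixteenth = 3; a full eighth-note quintuplet (5 notes) (five quintuplet eighths span one half) = 16; a full eighth-note triplet (3 notes) (three triplet eighths span one quarter) = 8; a full eighth-note triplet (3 notes) (three triplet eighths span one quarter) = 8; thirty-second = 1; eighth rest = 4; half note = 16.
Sum: 8 + 3 + 16 + 8 + 8 + 1 + 4 + 16 = 64.
64 ÷ 64 = 1 complete bar with 0 left over.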